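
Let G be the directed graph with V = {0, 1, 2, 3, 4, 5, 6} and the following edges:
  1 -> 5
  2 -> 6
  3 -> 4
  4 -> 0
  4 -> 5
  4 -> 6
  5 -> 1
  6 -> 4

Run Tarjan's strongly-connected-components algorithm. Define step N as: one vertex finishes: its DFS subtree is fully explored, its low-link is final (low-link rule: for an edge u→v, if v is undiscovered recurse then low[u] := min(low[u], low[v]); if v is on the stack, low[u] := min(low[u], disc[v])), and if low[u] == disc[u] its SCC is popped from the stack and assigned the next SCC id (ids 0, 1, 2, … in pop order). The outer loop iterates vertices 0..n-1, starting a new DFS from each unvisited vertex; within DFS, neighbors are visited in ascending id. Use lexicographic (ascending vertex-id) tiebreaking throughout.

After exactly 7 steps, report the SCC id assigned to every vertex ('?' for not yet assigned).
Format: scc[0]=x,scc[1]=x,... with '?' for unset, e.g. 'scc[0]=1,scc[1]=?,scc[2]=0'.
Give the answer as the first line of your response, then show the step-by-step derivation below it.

scc[0]=0,scc[1]=1,scc[2]=3,scc[3]=4,scc[4]=2,scc[5]=1,scc[6]=2

step 1: low=(low[0]=0,low[1]=?,low[2]=?,low[3]=?,low[4]=?,low[5]=?,low[6]=?); scc=(scc[0]=0,scc[1]=?,scc[2]=?,scc[3]=?,scc[4]=?,scc[5]=?,scc[6]=?)
step 2: low=(low[0]=0,low[1]=1,low[2]=?,low[3]=?,low[4]=?,low[5]=1,low[6]=?); scc=(scc[0]=0,scc[1]=?,scc[2]=?,scc[3]=?,scc[4]=?,scc[5]=?,scc[6]=?)
step 3: low=(low[0]=0,low[1]=1,low[2]=?,low[3]=?,low[4]=?,low[5]=1,low[6]=?); scc=(scc[0]=0,scc[1]=1,scc[2]=?,scc[3]=?,scc[4]=?,scc[5]=1,scc[6]=?)
step 4: low=(low[0]=0,low[1]=1,low[2]=3,low[3]=?,low[4]=4,low[5]=1,low[6]=4); scc=(scc[0]=0,scc[1]=1,scc[2]=?,scc[3]=?,scc[4]=?,scc[5]=1,scc[6]=?)
step 5: low=(low[0]=0,low[1]=1,low[2]=3,low[3]=?,low[4]=4,low[5]=1,low[6]=4); scc=(scc[0]=0,scc[1]=1,scc[2]=?,scc[3]=?,scc[4]=2,scc[5]=1,scc[6]=2)
step 6: low=(low[0]=0,low[1]=1,low[2]=3,low[3]=?,low[4]=4,low[5]=1,low[6]=4); scc=(scc[0]=0,scc[1]=1,scc[2]=3,scc[3]=?,scc[4]=2,scc[5]=1,scc[6]=2)
step 7: low=(low[0]=0,low[1]=1,low[2]=3,low[3]=6,low[4]=4,low[5]=1,low[6]=4); scc=(scc[0]=0,scc[1]=1,scc[2]=3,scc[3]=4,scc[4]=2,scc[5]=1,scc[6]=2)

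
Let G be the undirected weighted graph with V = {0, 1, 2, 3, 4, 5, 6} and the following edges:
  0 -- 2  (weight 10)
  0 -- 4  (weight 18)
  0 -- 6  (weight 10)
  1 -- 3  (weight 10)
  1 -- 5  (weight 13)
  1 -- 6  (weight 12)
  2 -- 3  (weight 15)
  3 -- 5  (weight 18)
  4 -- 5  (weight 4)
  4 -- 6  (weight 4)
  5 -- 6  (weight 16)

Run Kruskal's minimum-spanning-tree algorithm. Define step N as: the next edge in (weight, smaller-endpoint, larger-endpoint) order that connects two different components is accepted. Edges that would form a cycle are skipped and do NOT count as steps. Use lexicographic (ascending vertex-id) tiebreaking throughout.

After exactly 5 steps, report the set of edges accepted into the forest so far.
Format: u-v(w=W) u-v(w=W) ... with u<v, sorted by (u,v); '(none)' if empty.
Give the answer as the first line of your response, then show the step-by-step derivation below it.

0-2(w=10) 0-6(w=10) 1-3(w=10) 4-5(w=4) 4-6(w=4)

step 1: add edge 4-5 (w=4); MST = {4-5(w=4)}
step 2: add edge 4-6 (w=4); MST = {4-5(w=4) 4-6(w=4)}
step 3: add edge 0-2 (w=10); MST = {0-2(w=10) 4-5(w=4) 4-6(w=4)}
step 4: add edge 0-6 (w=10); MST = {0-2(w=10) 0-6(w=10) 4-5(w=4) 4-6(w=4)}
step 5: add edge 1-3 (w=10); MST = {0-2(w=10) 0-6(w=10) 1-3(w=10) 4-5(w=4) 4-6(w=4)}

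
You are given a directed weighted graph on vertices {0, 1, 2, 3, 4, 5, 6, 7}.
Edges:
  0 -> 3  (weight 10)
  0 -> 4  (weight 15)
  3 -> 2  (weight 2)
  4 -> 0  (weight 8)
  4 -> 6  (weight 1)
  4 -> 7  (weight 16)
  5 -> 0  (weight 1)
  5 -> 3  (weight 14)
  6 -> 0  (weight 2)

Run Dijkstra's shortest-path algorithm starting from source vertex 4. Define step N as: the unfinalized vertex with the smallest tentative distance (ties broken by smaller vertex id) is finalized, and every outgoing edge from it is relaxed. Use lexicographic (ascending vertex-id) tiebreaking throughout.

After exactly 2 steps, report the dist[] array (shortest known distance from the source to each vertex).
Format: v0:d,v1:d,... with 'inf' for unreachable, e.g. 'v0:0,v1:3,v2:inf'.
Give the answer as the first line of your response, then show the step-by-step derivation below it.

v0:3,v1:inf,v2:inf,v3:inf,v4:0,v5:inf,v6:1,v7:16

step 1: dist = v0:8,v1:inf,v2:inf,v3:inf,v4:0,v5:inf,v6:1,v7:16
step 2: dist = v0:3,v1:inf,v2:inf,v3:inf,v4:0,v5:inf,v6:1,v7:16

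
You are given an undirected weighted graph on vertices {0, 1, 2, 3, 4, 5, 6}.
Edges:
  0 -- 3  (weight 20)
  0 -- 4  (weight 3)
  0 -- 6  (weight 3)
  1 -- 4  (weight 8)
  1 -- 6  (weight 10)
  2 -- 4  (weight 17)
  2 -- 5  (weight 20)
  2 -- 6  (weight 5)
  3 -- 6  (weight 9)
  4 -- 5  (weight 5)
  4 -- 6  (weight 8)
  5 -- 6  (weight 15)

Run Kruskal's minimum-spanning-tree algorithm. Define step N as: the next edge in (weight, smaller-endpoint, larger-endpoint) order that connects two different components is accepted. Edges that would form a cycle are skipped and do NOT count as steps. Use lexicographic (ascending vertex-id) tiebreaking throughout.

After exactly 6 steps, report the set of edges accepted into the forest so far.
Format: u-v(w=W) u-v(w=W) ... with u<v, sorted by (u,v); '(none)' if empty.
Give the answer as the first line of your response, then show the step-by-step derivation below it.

0-4(w=3) 0-6(w=3) 1-4(w=8) 2-6(w=5) 3-6(w=9) 4-5(w=5)

step 1: add edge 0-4 (w=3); MST = {0-4(w=3)}
step 2: add edge 0-6 (w=3); MST = {0-4(w=3) 0-6(w=3)}
step 3: add edge 2-6 (w=5); MST = {0-4(w=3) 0-6(w=3) 2-6(w=5)}
step 4: add edge 4-5 (w=5); MST = {0-4(w=3) 0-6(w=3) 2-6(w=5) 4-5(w=5)}
step 5: add edge 1-4 (w=8); MST = {0-4(w=3) 0-6(w=3) 1-4(w=8) 2-6(w=5) 4-5(w=5)}
step 6: add edge 3-6 (w=9); MST = {0-4(w=3) 0-6(w=3) 1-4(w=8) 2-6(w=5) 3-6(w=9) 4-5(w=5)}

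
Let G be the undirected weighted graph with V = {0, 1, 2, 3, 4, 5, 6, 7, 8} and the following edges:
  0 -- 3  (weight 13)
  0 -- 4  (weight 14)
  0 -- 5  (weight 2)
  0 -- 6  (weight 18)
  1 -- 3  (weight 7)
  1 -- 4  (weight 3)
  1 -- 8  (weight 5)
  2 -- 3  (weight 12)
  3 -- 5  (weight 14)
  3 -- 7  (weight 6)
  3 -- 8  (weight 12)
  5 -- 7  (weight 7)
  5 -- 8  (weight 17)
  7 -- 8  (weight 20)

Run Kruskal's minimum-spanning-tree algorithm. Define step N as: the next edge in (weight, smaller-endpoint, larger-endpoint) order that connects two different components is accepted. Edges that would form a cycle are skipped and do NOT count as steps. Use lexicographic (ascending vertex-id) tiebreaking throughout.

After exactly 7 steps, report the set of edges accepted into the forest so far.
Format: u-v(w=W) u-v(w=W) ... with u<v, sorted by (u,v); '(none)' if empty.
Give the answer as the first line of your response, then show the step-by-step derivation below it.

0-5(w=2) 1-3(w=7) 1-4(w=3) 1-8(w=5) 2-3(w=12) 3-7(w=6) 5-7(w=7)

step 1: add edge 0-5 (w=2); MST = {0-5(w=2)}
step 2: add edge 1-4 (w=3); MST = {0-5(w=2) 1-4(w=3)}
step 3: add edge 1-8 (w=5); MST = {0-5(w=2) 1-4(w=3) 1-8(w=5)}
step 4: add edge 3-7 (w=6); MST = {0-5(w=2) 1-4(w=3) 1-8(w=5) 3-7(w=6)}
step 5: add edge 1-3 (w=7); MST = {0-5(w=2) 1-3(w=7) 1-4(w=3) 1-8(w=5) 3-7(w=6)}
step 6: add edge 5-7 (w=7); MST = {0-5(w=2) 1-3(w=7) 1-4(w=3) 1-8(w=5) 3-7(w=6) 5-7(w=7)}
step 7: add edge 2-3 (w=12); MST = {0-5(w=2) 1-3(w=7) 1-4(w=3) 1-8(w=5) 2-3(w=12) 3-7(w=6) 5-7(w=7)}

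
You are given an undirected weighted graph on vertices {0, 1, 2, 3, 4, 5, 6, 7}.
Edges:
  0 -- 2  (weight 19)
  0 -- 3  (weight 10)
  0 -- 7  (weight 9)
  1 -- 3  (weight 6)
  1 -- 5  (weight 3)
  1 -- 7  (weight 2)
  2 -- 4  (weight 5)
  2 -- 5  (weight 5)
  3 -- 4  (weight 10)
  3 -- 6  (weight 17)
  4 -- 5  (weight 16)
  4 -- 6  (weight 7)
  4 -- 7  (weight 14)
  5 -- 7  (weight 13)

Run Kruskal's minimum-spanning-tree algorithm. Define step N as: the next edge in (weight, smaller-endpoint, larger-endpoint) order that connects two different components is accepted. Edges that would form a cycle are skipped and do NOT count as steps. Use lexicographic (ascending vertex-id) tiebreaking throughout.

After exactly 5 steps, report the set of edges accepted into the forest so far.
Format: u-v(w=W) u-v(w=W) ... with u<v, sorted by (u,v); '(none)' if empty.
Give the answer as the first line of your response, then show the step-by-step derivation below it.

1-3(w=6) 1-5(w=3) 1-7(w=2) 2-4(w=5) 2-5(w=5)

step 1: add edge 1-7 (w=2); MST = {1-7(w=2)}
step 2: add edge 1-5 (w=3); MST = {1-5(w=3) 1-7(w=2)}
step 3: add edge 2-4 (w=5); MST = {1-5(w=3) 1-7(w=2) 2-4(w=5)}
step 4: add edge 2-5 (w=5); MST = {1-5(w=3) 1-7(w=2) 2-4(w=5) 2-5(w=5)}
step 5: add edge 1-3 (w=6); MST = {1-3(w=6) 1-5(w=3) 1-7(w=2) 2-4(w=5) 2-5(w=5)}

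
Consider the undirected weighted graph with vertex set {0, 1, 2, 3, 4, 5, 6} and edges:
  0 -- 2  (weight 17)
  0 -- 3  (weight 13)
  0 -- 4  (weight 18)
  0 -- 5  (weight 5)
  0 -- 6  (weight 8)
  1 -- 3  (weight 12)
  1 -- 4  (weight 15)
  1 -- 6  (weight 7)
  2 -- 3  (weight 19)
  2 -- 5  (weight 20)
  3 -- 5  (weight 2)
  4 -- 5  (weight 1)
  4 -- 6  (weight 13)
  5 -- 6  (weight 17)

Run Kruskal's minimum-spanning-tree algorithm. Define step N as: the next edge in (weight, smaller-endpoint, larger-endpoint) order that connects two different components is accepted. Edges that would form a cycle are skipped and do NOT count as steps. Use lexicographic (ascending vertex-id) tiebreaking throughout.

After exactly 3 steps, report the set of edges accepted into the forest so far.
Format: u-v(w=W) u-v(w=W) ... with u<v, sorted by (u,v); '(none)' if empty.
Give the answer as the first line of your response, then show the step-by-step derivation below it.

0-5(w=5) 3-5(w=2) 4-5(w=1)

step 1: add edge 4-5 (w=1); MST = {4-5(w=1)}
step 2: add edge 3-5 (w=2); MST = {3-5(w=2) 4-5(w=1)}
step 3: add edge 0-5 (w=5); MST = {0-5(w=5) 3-5(w=2) 4-5(w=1)}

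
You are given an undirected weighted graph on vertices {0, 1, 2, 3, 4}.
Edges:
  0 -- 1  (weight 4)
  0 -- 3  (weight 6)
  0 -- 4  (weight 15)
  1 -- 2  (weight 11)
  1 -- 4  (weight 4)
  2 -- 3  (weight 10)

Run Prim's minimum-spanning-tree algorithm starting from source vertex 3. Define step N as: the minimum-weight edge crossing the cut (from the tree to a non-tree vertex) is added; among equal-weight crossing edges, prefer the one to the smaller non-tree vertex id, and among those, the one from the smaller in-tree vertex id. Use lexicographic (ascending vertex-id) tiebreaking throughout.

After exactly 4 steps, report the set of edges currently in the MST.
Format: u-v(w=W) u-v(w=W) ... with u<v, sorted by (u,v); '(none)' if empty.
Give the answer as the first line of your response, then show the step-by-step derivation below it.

0-1(w=4) 0-3(w=6) 1-4(w=4) 2-3(w=10)

step 1: add edge 0-3 (w=6); MST = {0-3(w=6)}
step 2: add edge 0-1 (w=4); MST = {0-1(w=4) 0-3(w=6)}
step 3: add edge 1-4 (w=4); MST = {0-1(w=4) 0-3(w=6) 1-4(w=4)}
step 4: add edge 2-3 (w=10); MST = {0-1(w=4) 0-3(w=6) 1-4(w=4) 2-3(w=10)}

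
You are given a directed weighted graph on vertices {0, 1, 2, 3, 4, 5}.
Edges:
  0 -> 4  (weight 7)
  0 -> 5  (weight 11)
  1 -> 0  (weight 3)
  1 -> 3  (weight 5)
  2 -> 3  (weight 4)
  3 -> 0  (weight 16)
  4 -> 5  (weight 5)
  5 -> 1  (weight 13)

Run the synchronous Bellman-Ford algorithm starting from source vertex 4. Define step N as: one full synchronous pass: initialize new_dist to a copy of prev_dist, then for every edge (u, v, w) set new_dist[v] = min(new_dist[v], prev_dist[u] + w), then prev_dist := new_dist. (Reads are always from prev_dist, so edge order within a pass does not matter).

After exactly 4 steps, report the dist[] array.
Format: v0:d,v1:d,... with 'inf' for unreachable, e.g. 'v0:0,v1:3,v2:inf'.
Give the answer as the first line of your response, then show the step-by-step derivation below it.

v0:21,v1:18,v2:inf,v3:23,v4:0,v5:5

step 1: dist = v0:inf,v1:inf,v2:inf,v3:inf,v4:0,v5:5
step 2: dist = v0:inf,v1:18,v2:inf,v3:inf,v4:0,v5:5
step 3: dist = v0:21,v1:18,v2:inf,v3:23,v4:0,v5:5
step 4: dist = v0:21,v1:18,v2:inf,v3:23,v4:0,v5:5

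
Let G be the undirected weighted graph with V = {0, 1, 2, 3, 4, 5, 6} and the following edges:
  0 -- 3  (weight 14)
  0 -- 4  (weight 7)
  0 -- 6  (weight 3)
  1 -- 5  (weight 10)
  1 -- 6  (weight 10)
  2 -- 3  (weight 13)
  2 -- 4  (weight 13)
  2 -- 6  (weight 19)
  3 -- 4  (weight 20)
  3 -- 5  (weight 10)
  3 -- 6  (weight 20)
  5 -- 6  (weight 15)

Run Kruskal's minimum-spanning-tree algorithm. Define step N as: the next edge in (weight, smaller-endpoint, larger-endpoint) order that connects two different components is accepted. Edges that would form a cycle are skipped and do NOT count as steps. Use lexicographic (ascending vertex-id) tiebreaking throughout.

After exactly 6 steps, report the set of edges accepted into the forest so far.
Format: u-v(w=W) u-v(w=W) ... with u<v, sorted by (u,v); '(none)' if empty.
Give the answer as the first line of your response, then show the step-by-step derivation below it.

0-4(w=7) 0-6(w=3) 1-5(w=10) 1-6(w=10) 2-3(w=13) 3-5(w=10)

step 1: add edge 0-6 (w=3); MST = {0-6(w=3)}
step 2: add edge 0-4 (w=7); MST = {0-4(w=7) 0-6(w=3)}
step 3: add edge 1-5 (w=10); MST = {0-4(w=7) 0-6(w=3) 1-5(w=10)}
step 4: add edge 1-6 (w=10); MST = {0-4(w=7) 0-6(w=3) 1-5(w=10) 1-6(w=10)}
step 5: add edge 3-5 (w=10); MST = {0-4(w=7) 0-6(w=3) 1-5(w=10) 1-6(w=10) 3-5(w=10)}
step 6: add edge 2-3 (w=13); MST = {0-4(w=7) 0-6(w=3) 1-5(w=10) 1-6(w=10) 2-3(w=13) 3-5(w=10)}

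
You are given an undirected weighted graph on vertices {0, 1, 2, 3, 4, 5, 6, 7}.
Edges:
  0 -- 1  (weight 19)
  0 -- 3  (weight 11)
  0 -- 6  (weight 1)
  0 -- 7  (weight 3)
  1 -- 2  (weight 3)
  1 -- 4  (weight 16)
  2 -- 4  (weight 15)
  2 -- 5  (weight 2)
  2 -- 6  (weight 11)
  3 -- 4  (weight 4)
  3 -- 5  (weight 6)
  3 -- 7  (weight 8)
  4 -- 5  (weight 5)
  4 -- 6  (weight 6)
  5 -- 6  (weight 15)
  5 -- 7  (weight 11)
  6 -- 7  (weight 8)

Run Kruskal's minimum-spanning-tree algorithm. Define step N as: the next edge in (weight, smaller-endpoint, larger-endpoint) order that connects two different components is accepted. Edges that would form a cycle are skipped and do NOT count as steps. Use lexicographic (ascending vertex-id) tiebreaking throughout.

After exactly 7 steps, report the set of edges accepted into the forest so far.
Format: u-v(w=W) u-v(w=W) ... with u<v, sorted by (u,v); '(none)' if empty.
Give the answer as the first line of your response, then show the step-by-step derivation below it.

0-6(w=1) 0-7(w=3) 1-2(w=3) 2-5(w=2) 3-4(w=4) 4-5(w=5) 4-6(w=6)

step 1: add edge 0-6 (w=1); MST = {0-6(w=1)}
step 2: add edge 2-5 (w=2); MST = {0-6(w=1) 2-5(w=2)}
step 3: add edge 0-7 (w=3); MST = {0-6(w=1) 0-7(w=3) 2-5(w=2)}
step 4: add edge 1-2 (w=3); MST = {0-6(w=1) 0-7(w=3) 1-2(w=3) 2-5(w=2)}
step 5: add edge 3-4 (w=4); MST = {0-6(w=1) 0-7(w=3) 1-2(w=3) 2-5(w=2) 3-4(w=4)}
step 6: add edge 4-5 (w=5); MST = {0-6(w=1) 0-7(w=3) 1-2(w=3) 2-5(w=2) 3-4(w=4) 4-5(w=5)}
step 7: add edge 4-6 (w=6); MST = {0-6(w=1) 0-7(w=3) 1-2(w=3) 2-5(w=2) 3-4(w=4) 4-5(w=5) 4-6(w=6)}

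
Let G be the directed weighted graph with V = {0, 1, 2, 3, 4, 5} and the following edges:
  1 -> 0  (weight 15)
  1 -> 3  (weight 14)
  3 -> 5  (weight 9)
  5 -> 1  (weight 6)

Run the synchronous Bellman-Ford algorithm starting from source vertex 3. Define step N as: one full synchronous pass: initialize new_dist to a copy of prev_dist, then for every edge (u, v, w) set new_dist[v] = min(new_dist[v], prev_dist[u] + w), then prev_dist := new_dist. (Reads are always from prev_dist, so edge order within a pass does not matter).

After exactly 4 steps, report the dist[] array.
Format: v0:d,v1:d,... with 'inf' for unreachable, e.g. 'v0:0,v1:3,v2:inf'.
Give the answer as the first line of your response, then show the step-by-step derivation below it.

v0:30,v1:15,v2:inf,v3:0,v4:inf,v5:9

step 1: dist = v0:inf,v1:inf,v2:inf,v3:0,v4:inf,v5:9
step 2: dist = v0:inf,v1:15,v2:inf,v3:0,v4:inf,v5:9
step 3: dist = v0:30,v1:15,v2:inf,v3:0,v4:inf,v5:9
step 4: dist = v0:30,v1:15,v2:inf,v3:0,v4:inf,v5:9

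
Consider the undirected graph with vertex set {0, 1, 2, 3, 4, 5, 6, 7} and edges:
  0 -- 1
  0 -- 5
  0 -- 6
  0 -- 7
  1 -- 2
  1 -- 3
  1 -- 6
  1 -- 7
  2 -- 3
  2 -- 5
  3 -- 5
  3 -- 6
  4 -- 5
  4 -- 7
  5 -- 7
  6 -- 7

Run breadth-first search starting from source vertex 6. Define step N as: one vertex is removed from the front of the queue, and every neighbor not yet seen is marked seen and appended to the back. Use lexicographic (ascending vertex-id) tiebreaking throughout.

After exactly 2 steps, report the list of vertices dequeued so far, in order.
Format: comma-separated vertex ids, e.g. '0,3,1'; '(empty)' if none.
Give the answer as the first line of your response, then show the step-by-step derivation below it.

6,0

step 1: dequeue 6; queue=[0,1,3,7]; order=6
step 2: dequeue 0; queue=[1,3,7,5]; order=6,0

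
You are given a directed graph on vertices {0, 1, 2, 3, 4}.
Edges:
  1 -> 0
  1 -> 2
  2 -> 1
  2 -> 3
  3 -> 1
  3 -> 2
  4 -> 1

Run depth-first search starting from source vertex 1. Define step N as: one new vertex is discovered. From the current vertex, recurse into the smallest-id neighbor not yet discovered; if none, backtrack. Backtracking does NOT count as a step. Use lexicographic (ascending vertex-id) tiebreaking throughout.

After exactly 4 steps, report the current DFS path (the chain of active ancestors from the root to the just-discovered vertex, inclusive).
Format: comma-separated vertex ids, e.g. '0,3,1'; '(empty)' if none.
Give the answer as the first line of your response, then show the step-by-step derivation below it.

1,2,3

step 1: discover 1; path=1; order=1
step 2: discover 0; path=1>0; order=1,0
step 3: discover 2; path=1>2; order=1,0,2
step 4: discover 3; path=1>2>3; order=1,0,2,3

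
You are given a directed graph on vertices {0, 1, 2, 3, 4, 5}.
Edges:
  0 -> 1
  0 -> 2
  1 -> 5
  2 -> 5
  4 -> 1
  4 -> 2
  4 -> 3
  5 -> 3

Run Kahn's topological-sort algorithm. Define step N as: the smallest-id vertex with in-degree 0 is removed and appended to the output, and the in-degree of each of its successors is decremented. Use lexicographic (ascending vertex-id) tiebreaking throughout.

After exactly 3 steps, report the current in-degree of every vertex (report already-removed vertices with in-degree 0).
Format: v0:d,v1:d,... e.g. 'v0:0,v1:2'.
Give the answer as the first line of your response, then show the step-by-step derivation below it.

v0:0,v1:0,v2:0,v3:1,v4:0,v5:1

step 1: output 0; order=[0]; indeg=(0,1,1,2,0,2)
step 2: output 4; order=[0,4]; indeg=(0,0,0,1,0,2)
step 3: output 1; order=[0,4,1]; indeg=(0,0,0,1,0,1)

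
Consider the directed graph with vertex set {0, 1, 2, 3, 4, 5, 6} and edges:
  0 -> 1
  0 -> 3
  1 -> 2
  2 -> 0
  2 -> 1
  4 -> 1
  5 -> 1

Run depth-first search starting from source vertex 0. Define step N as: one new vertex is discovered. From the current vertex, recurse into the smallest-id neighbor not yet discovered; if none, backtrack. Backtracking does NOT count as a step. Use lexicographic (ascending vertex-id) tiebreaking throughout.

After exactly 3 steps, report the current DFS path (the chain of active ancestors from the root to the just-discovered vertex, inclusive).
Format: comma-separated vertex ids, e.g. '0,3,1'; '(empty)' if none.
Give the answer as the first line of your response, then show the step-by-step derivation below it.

0,1,2

step 1: discover 0; path=0; order=0
step 2: discover 1; path=0>1; order=0,1
step 3: discover 2; path=0>1>2; order=0,1,2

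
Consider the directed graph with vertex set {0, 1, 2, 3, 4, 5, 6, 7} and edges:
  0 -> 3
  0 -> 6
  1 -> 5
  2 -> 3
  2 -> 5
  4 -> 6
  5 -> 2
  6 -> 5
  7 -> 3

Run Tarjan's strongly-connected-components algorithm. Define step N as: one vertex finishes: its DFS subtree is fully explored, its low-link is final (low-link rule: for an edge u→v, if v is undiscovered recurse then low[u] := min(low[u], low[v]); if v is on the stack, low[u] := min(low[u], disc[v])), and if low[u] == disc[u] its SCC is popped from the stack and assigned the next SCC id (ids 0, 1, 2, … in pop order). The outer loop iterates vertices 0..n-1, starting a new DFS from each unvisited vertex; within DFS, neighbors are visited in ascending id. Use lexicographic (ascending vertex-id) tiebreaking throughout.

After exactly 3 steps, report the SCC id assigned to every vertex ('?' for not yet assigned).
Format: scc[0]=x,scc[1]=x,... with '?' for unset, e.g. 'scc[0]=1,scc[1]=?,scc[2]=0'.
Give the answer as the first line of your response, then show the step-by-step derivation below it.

scc[0]=?,scc[1]=?,scc[2]=1,scc[3]=0,scc[4]=?,scc[5]=1,scc[6]=?,scc[7]=?

step 1: low=(low[0]=0,low[1]=?,low[2]=?,low[3]=1,low[4]=?,low[5]=?,low[6]=?,low[7]=?); scc=(scc[0]=?,scc[1]=?,scc[2]=?,scc[3]=0,scc[4]=?,scc[5]=?,scc[6]=?,scc[7]=?)
step 2: low=(low[0]=0,low[1]=?,low[2]=3,low[3]=1,low[4]=?,low[5]=3,low[6]=2,low[7]=?); scc=(scc[0]=?,scc[1]=?,scc[2]=?,scc[3]=0,scc[4]=?,scc[5]=?,scc[6]=?,scc[7]=?)
step 3: low=(low[0]=0,low[1]=?,low[2]=3,low[3]=1,low[4]=?,low[5]=3,low[6]=2,low[7]=?); scc=(scc[0]=?,scc[1]=?,scc[2]=1,scc[3]=0,scc[4]=?,scc[5]=1,scc[6]=?,scc[7]=?)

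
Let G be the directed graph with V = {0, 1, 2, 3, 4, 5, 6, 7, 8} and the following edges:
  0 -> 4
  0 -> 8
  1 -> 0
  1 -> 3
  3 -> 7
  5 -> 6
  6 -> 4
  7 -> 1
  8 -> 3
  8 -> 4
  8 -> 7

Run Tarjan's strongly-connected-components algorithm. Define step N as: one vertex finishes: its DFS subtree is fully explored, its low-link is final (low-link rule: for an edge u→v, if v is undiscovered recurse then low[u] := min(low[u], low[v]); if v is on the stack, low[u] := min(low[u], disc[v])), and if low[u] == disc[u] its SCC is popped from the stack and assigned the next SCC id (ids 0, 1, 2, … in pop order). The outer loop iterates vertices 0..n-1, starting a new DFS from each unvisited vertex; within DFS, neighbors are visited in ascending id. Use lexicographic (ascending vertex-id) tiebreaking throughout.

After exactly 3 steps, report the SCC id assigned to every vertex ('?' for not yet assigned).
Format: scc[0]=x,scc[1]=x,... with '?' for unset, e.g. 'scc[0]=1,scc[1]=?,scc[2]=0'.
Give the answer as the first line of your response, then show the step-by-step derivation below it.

scc[0]=?,scc[1]=?,scc[2]=?,scc[3]=?,scc[4]=0,scc[5]=?,scc[6]=?,scc[7]=?,scc[8]=?

step 1: low=(low[0]=0,low[1]=?,low[2]=?,low[3]=?,low[4]=1,low[5]=?,low[6]=?,low[7]=?,low[8]=?); scc=(scc[0]=?,scc[1]=?,scc[2]=?,scc[3]=?,scc[4]=0,scc[5]=?,scc[6]=?,scc[7]=?,scc[8]=?)
step 2: low=(low[0]=0,low[1]=0,low[2]=?,low[3]=3,low[4]=1,low[5]=?,low[6]=?,low[7]=4,low[8]=2); scc=(scc[0]=?,scc[1]=?,scc[2]=?,scc[3]=?,scc[4]=0,scc[5]=?,scc[6]=?,scc[7]=?,scc[8]=?)
step 3: low=(low[0]=0,low[1]=0,low[2]=?,low[3]=3,low[4]=1,low[5]=?,low[6]=?,low[7]=0,low[8]=2); scc=(scc[0]=?,scc[1]=?,scc[2]=?,scc[3]=?,scc[4]=0,scc[5]=?,scc[6]=?,scc[7]=?,scc[8]=?)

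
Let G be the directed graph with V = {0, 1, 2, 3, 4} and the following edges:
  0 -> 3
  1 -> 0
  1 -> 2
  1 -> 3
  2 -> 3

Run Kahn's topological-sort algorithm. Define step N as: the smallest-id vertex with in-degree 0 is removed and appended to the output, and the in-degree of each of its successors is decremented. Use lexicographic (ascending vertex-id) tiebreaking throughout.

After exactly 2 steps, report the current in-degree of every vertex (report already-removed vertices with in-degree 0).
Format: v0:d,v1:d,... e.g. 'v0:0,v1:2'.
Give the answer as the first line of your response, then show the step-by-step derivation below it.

v0:0,v1:0,v2:0,v3:1,v4:0

step 1: output 1; order=[1]; indeg=(0,0,0,2,0)
step 2: output 0; order=[1,0]; indeg=(0,0,0,1,0)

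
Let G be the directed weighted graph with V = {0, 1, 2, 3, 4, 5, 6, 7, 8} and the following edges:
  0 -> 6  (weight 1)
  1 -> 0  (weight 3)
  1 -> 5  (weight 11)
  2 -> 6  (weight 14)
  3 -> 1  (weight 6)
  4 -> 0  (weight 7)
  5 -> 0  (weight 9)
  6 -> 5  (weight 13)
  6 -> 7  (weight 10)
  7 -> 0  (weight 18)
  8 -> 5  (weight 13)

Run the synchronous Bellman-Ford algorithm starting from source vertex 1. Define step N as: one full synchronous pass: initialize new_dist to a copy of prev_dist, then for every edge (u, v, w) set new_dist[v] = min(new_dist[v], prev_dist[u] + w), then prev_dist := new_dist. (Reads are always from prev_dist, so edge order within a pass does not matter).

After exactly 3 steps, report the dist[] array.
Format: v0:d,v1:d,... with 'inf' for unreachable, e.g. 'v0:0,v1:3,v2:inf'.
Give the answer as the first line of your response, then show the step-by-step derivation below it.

v0:3,v1:0,v2:inf,v3:inf,v4:inf,v5:11,v6:4,v7:14,v8:inf

step 1: dist = v0:3,v1:0,v2:inf,v3:inf,v4:inf,v5:11,v6:inf,v7:inf,v8:inf
step 2: dist = v0:3,v1:0,v2:inf,v3:inf,v4:inf,v5:11,v6:4,v7:inf,v8:inf
step 3: dist = v0:3,v1:0,v2:inf,v3:inf,v4:inf,v5:11,v6:4,v7:14,v8:inf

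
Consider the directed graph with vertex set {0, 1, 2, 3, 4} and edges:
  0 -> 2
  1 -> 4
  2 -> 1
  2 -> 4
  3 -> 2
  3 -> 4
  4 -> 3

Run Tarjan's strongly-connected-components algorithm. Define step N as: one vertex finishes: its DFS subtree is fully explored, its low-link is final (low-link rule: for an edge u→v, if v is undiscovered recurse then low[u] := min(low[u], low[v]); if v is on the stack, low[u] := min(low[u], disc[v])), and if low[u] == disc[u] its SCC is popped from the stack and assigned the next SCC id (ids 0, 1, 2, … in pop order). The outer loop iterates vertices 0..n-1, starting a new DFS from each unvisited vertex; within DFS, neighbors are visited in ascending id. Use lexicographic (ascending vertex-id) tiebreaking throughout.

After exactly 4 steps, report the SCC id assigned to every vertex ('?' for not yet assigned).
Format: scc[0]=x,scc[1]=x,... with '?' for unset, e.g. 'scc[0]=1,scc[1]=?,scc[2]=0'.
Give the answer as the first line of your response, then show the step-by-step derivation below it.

scc[0]=?,scc[1]=0,scc[2]=0,scc[3]=0,scc[4]=0

step 1: low=(low[0]=0,low[1]=2,low[2]=1,low[3]=1,low[4]=3); scc=(scc[0]=?,scc[1]=?,scc[2]=?,scc[3]=?,scc[4]=?)
step 2: low=(low[0]=0,low[1]=2,low[2]=1,low[3]=1,low[4]=1); scc=(scc[0]=?,scc[1]=?,scc[2]=?,scc[3]=?,scc[4]=?)
step 3: low=(low[0]=0,low[1]=1,low[2]=1,low[3]=1,low[4]=1); scc=(scc[0]=?,scc[1]=?,scc[2]=?,scc[3]=?,scc[4]=?)
step 4: low=(low[0]=0,low[1]=1,low[2]=1,low[3]=1,low[4]=1); scc=(scc[0]=?,scc[1]=0,scc[2]=0,scc[3]=0,scc[4]=0)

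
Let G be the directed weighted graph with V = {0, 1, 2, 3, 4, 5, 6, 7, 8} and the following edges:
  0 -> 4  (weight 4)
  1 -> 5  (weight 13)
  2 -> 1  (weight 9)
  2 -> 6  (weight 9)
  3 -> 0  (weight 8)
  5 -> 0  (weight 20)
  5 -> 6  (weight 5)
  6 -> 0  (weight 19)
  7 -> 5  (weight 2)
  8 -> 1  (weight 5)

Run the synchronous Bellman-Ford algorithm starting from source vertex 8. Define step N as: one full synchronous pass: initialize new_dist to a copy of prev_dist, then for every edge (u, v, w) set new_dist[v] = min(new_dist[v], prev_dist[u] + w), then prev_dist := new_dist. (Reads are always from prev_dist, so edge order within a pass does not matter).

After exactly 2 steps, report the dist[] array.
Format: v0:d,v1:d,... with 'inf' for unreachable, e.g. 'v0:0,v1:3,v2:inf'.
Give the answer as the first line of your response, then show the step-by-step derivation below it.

v0:inf,v1:5,v2:inf,v3:inf,v4:inf,v5:18,v6:inf,v7:inf,v8:0

step 1: dist = v0:inf,v1:5,v2:inf,v3:inf,v4:inf,v5:inf,v6:inf,v7:inf,v8:0
step 2: dist = v0:inf,v1:5,v2:inf,v3:inf,v4:inf,v5:18,v6:inf,v7:inf,v8:0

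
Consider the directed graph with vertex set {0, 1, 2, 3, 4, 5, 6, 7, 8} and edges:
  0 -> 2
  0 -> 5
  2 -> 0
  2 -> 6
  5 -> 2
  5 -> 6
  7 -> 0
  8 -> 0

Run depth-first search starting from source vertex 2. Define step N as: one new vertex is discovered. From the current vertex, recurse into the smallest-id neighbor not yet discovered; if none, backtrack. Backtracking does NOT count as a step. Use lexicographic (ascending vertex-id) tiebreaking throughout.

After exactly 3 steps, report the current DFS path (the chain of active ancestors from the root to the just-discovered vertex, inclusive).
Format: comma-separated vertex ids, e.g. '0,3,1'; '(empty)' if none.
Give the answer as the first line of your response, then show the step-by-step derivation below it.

2,0,5

step 1: discover 2; path=2; order=2
step 2: discover 0; path=2>0; order=2,0
step 3: discover 5; path=2>0>5; order=2,0,5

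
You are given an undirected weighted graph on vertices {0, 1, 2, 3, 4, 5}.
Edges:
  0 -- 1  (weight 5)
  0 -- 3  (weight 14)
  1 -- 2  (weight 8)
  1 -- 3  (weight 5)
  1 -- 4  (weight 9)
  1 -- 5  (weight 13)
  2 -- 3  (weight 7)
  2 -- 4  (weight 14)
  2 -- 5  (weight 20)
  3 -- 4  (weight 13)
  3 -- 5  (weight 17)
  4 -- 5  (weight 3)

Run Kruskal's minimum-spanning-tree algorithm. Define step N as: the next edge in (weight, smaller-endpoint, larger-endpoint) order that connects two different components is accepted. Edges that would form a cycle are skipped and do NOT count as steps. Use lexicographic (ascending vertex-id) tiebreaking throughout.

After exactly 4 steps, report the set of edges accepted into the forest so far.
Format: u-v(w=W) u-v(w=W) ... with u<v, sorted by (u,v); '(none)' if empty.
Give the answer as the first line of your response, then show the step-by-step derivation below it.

0-1(w=5) 1-3(w=5) 2-3(w=7) 4-5(w=3)

step 1: add edge 4-5 (w=3); MST = {4-5(w=3)}
step 2: add edge 0-1 (w=5); MST = {0-1(w=5) 4-5(w=3)}
step 3: add edge 1-3 (w=5); MST = {0-1(w=5) 1-3(w=5) 4-5(w=3)}
step 4: add edge 2-3 (w=7); MST = {0-1(w=5) 1-3(w=5) 2-3(w=7) 4-5(w=3)}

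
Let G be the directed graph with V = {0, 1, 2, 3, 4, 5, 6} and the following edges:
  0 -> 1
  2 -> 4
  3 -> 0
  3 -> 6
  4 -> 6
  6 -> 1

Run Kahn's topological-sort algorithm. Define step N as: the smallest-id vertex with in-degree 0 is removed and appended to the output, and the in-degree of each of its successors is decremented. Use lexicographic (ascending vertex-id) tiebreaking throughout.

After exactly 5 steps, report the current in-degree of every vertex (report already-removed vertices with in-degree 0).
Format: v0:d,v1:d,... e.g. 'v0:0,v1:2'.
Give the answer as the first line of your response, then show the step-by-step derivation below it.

v0:0,v1:1,v2:0,v3:0,v4:0,v5:0,v6:0

step 1: output 2; order=[2]; indeg=(1,2,0,0,0,0,2)
step 2: output 3; order=[2,3]; indeg=(0,2,0,0,0,0,1)
step 3: output 0; order=[2,3,0]; indeg=(0,1,0,0,0,0,1)
step 4: output 4; order=[2,3,0,4]; indeg=(0,1,0,0,0,0,0)
step 5: output 5; order=[2,3,0,4,5]; indeg=(0,1,0,0,0,0,0)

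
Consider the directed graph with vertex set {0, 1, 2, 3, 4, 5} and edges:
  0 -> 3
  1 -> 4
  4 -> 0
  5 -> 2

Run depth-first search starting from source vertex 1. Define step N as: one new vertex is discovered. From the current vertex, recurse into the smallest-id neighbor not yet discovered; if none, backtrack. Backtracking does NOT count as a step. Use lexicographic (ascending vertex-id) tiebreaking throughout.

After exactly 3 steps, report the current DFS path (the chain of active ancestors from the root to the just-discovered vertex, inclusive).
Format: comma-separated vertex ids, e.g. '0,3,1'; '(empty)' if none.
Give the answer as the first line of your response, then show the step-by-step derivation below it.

1,4,0

step 1: discover 1; path=1; order=1
step 2: discover 4; path=1>4; order=1,4
step 3: discover 0; path=1>4>0; order=1,4,0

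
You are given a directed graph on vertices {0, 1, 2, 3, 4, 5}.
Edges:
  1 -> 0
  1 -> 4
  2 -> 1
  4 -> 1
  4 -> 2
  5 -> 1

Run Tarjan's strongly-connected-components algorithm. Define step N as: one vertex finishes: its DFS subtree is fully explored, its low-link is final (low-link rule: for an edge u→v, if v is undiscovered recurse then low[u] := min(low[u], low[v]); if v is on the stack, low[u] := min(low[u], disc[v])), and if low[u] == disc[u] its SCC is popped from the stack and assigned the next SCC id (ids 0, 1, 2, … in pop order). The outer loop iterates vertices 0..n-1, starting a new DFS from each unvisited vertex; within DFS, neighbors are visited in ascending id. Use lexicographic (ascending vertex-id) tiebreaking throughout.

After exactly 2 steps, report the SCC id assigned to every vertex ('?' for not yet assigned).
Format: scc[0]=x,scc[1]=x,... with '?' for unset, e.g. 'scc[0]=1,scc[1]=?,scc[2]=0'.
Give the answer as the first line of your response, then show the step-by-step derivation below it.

scc[0]=0,scc[1]=?,scc[2]=?,scc[3]=?,scc[4]=?,scc[5]=?

step 1: low=(low[0]=0,low[1]=?,low[2]=?,low[3]=?,low[4]=?,low[5]=?); scc=(scc[0]=0,scc[1]=?,scc[2]=?,scc[3]=?,scc[4]=?,scc[5]=?)
step 2: low=(low[0]=0,low[1]=1,low[2]=1,low[3]=?,low[4]=1,low[5]=?); scc=(scc[0]=0,scc[1]=?,scc[2]=?,scc[3]=?,scc[4]=?,scc[5]=?)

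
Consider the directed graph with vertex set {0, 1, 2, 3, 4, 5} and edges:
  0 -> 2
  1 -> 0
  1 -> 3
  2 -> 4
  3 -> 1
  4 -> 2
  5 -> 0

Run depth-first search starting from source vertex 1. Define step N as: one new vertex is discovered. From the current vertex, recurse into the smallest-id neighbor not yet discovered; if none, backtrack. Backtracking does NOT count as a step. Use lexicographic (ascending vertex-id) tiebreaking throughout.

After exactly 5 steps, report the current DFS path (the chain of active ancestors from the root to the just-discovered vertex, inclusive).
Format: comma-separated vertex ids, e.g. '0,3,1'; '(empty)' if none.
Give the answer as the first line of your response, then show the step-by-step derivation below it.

1,3

step 1: discover 1; path=1; order=1
step 2: discover 0; path=1>0; order=1,0
step 3: discover 2; path=1>0>2; order=1,0,2
step 4: discover 4; path=1>0>2>4; order=1,0,2,4
step 5: discover 3; path=1>3; order=1,0,2,4,3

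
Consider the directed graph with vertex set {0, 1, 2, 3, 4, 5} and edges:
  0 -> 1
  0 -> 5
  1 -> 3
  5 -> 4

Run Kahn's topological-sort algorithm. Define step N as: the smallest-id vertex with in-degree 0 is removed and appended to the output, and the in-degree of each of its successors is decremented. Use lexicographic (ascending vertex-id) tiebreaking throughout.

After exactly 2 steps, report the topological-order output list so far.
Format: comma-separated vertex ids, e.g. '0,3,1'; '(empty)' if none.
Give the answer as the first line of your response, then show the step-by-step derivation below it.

0,1

step 1: output 0; order=[0]; indeg=(0,0,0,1,1,0)
step 2: output 1; order=[0,1]; indeg=(0,0,0,0,1,0)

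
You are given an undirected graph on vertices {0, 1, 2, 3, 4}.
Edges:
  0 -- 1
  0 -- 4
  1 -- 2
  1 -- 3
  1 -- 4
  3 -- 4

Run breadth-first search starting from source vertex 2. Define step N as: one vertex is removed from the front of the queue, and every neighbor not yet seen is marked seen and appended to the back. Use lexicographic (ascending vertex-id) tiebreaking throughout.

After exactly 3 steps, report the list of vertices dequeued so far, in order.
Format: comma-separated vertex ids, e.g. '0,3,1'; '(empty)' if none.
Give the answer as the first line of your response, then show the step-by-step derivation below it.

2,1,0

step 1: dequeue 2; queue=[1]; order=2
step 2: dequeue 1; queue=[0,3,4]; order=2,1
step 3: dequeue 0; queue=[3,4]; order=2,1,0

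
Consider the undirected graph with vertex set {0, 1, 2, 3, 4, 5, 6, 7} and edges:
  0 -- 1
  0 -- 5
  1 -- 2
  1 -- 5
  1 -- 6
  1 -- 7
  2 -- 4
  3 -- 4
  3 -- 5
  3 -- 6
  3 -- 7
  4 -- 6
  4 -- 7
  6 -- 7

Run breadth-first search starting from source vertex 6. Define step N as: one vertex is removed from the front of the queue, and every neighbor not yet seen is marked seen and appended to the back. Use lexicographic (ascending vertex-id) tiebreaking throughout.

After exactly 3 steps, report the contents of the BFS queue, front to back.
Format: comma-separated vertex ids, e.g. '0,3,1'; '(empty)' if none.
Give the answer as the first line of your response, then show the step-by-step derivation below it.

4,7,0,2,5

step 1: dequeue 6; queue=[1,3,4,7]; order=6
step 2: dequeue 1; queue=[3,4,7,0,2,5]; order=6,1
step 3: dequeue 3; queue=[4,7,0,2,5]; order=6,1,3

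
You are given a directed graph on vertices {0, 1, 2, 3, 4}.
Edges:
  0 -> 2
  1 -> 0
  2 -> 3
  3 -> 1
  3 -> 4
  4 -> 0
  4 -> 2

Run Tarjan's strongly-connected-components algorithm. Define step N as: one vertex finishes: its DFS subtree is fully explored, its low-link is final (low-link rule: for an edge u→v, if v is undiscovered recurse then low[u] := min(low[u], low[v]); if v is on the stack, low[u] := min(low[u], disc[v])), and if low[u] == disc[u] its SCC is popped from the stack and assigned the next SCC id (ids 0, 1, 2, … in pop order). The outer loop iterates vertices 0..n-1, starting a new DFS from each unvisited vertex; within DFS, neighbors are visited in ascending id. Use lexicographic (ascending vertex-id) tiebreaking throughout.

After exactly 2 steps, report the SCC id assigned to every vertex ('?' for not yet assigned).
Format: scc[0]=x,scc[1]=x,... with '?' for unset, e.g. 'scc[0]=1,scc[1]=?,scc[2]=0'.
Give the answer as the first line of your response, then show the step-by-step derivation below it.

scc[0]=?,scc[1]=?,scc[2]=?,scc[3]=?,scc[4]=?

step 1: low=(low[0]=0,low[1]=0,low[2]=1,low[3]=2,low[4]=?); scc=(scc[0]=?,scc[1]=?,scc[2]=?,scc[3]=?,scc[4]=?)
step 2: low=(low[0]=0,low[1]=0,low[2]=1,low[3]=0,low[4]=0); scc=(scc[0]=?,scc[1]=?,scc[2]=?,scc[3]=?,scc[4]=?)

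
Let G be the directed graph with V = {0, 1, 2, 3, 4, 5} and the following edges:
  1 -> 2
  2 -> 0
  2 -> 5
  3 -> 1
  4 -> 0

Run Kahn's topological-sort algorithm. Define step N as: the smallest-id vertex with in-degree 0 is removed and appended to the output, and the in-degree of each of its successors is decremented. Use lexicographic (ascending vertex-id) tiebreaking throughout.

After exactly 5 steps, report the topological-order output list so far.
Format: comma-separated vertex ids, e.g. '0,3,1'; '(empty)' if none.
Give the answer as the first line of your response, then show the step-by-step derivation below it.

3,1,2,4,0

step 1: output 3; order=[3]; indeg=(2,0,1,0,0,1)
step 2: output 1; order=[3,1]; indeg=(2,0,0,0,0,1)
step 3: output 2; order=[3,1,2]; indeg=(1,0,0,0,0,0)
step 4: output 4; order=[3,1,2,4]; indeg=(0,0,0,0,0,0)
step 5: output 0; order=[3,1,2,4,0]; indeg=(0,0,0,0,0,0)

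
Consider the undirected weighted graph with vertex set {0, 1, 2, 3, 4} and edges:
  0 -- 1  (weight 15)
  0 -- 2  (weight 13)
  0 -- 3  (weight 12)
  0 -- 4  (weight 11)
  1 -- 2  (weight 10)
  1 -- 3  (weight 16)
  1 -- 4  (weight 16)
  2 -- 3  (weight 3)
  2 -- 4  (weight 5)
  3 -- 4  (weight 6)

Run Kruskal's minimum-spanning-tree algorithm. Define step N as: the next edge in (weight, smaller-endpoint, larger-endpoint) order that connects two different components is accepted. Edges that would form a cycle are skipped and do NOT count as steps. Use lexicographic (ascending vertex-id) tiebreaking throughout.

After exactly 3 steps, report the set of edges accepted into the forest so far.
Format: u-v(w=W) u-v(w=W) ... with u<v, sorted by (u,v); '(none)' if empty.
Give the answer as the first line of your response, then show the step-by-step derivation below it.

1-2(w=10) 2-3(w=3) 2-4(w=5)

step 1: add edge 2-3 (w=3); MST = {2-3(w=3)}
step 2: add edge 2-4 (w=5); MST = {2-3(w=3) 2-4(w=5)}
step 3: add edge 1-2 (w=10); MST = {1-2(w=10) 2-3(w=3) 2-4(w=5)}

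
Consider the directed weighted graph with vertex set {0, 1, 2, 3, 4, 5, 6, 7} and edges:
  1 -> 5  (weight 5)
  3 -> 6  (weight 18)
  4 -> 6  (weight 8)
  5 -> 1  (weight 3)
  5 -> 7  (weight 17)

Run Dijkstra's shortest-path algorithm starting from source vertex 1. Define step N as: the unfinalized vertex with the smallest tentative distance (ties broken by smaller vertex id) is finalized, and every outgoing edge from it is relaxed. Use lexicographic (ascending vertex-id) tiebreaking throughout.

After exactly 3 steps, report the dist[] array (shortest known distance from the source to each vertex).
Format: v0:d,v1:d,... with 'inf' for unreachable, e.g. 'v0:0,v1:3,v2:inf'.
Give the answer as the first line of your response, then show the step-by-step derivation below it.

v0:inf,v1:0,v2:inf,v3:inf,v4:inf,v5:5,v6:inf,v7:22

step 1: dist = v0:inf,v1:0,v2:inf,v3:inf,v4:inf,v5:5,v6:inf,v7:inf
step 2: dist = v0:inf,v1:0,v2:inf,v3:inf,v4:inf,v5:5,v6:inf,v7:22
step 3: dist = v0:inf,v1:0,v2:inf,v3:inf,v4:inf,v5:5,v6:inf,v7:22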